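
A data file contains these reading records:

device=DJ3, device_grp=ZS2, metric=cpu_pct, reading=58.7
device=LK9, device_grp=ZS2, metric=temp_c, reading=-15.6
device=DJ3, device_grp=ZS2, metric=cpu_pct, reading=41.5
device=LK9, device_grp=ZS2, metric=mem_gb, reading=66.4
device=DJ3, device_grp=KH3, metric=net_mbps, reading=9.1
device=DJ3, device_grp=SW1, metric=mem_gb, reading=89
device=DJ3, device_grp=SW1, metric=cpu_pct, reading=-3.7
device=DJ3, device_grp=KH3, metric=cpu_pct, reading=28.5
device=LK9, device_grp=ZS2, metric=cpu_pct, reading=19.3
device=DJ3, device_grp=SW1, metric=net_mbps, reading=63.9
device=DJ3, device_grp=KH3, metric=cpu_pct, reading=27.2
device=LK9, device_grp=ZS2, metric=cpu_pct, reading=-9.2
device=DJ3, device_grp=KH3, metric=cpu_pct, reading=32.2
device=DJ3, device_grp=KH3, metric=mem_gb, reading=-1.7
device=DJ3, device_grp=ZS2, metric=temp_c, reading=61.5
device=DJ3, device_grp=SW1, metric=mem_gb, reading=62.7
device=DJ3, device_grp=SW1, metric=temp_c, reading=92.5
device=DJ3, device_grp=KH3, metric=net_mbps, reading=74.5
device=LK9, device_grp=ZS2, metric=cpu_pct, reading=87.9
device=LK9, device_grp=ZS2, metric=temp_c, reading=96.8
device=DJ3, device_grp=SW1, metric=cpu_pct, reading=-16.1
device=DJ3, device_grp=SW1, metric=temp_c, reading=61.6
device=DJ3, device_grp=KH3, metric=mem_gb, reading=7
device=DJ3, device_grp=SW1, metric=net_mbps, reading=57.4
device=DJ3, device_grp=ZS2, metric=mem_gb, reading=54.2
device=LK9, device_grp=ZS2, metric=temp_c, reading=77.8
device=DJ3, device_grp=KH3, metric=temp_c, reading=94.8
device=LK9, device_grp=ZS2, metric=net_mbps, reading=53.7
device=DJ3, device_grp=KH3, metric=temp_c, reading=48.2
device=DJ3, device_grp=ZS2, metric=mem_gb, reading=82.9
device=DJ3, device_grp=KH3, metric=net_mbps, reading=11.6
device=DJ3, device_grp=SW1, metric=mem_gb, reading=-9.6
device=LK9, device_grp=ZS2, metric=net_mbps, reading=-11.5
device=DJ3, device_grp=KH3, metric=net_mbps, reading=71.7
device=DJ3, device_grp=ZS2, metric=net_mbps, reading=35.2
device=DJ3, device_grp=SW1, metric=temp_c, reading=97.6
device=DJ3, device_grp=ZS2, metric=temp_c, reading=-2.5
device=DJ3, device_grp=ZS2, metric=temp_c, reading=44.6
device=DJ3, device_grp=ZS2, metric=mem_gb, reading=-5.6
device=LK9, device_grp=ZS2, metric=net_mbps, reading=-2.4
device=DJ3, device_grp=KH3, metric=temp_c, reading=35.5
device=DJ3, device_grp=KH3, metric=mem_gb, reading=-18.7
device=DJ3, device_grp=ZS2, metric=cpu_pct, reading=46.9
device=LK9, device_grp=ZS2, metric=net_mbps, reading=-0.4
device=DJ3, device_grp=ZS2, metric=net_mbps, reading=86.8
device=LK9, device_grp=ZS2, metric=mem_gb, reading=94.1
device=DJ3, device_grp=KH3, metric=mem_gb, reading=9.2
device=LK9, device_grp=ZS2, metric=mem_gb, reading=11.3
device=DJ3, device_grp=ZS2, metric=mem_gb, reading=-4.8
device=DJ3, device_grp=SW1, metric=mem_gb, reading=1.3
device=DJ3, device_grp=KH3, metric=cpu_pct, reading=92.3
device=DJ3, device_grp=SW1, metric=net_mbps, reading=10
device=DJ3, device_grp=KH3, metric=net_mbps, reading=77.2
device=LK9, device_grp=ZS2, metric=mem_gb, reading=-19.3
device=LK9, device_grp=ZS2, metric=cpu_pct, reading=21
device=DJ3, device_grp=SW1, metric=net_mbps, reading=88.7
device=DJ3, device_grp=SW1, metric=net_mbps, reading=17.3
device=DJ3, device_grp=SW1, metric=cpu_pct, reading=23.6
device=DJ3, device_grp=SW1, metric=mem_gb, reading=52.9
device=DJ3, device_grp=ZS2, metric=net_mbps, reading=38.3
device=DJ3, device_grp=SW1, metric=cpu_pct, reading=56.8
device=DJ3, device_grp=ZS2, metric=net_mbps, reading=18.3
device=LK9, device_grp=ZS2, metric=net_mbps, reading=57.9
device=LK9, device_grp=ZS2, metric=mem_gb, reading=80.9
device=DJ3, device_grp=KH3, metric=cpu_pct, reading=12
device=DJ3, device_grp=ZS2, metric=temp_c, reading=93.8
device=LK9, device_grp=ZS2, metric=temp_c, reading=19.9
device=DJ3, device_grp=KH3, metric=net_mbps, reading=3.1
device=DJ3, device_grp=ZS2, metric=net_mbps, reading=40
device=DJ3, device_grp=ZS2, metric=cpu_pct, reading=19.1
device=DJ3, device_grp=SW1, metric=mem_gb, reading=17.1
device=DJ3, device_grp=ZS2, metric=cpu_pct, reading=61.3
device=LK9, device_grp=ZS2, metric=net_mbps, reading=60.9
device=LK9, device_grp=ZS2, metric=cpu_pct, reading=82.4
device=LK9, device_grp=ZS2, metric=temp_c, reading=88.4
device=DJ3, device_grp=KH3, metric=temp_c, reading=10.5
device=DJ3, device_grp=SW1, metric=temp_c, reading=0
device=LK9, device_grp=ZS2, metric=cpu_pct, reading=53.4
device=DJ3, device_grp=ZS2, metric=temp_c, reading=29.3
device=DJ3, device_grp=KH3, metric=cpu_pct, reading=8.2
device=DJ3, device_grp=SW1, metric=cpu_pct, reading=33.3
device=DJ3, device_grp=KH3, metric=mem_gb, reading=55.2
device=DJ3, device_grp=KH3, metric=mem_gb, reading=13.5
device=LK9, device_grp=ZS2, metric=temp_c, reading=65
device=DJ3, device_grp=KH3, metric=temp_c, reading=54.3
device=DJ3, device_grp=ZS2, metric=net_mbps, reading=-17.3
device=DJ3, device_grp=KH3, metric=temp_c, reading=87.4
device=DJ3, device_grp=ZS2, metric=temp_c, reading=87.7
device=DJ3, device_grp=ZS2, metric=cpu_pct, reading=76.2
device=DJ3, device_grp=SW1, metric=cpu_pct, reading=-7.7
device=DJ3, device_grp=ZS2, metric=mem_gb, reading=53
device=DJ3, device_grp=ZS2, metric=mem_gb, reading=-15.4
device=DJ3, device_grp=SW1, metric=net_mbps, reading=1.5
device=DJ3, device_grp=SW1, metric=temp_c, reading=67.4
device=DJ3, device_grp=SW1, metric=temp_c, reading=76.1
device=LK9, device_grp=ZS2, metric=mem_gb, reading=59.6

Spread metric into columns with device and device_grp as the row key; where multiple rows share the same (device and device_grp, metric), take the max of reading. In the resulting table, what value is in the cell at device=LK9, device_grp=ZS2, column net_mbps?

Rows with device=LK9, device_grp=ZS2 and metric=net_mbps: reading values are 53.7, -11.5, -2.4, -0.4, 57.9, 60.9.
max(53.7, -11.5, -2.4, -0.4, 57.9, 60.9) = 60.9.

60.9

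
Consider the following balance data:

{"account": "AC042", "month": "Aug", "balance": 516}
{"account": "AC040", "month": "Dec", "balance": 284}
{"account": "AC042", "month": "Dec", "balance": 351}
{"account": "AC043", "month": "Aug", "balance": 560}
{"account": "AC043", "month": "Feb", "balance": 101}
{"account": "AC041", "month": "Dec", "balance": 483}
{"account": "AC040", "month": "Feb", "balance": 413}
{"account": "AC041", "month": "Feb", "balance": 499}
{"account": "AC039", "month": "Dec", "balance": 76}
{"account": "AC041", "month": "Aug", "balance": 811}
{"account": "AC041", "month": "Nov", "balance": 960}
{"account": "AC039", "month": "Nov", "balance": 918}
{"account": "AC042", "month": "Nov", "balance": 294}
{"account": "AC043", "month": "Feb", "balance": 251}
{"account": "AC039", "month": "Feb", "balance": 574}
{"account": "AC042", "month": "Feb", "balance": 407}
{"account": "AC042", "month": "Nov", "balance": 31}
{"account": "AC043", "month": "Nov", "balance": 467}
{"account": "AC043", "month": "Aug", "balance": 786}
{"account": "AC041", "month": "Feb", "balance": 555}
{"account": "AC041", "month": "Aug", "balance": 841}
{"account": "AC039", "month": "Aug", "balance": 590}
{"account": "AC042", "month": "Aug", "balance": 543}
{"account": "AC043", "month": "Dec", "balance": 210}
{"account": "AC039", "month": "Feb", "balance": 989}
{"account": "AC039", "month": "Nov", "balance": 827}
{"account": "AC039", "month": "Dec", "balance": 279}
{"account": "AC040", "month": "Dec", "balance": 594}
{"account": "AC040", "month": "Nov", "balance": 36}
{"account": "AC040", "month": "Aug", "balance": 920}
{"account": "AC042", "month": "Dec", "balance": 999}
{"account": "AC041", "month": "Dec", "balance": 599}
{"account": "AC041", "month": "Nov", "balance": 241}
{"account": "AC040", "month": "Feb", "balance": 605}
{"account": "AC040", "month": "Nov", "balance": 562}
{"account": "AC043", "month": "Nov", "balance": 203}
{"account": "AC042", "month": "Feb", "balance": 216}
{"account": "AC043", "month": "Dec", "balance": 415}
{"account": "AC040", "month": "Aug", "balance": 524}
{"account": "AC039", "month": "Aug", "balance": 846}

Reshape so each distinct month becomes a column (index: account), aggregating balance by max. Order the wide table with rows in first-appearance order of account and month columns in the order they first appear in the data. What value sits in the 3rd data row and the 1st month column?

786

With rows in first-appearance order of account, row 3 is account=AC043. month columns in first-appearance order: Aug, Dec, Feb, Nov; column 1 is Aug.
Long rows with account=AC043, month=Aug: max(560, 786) = 786.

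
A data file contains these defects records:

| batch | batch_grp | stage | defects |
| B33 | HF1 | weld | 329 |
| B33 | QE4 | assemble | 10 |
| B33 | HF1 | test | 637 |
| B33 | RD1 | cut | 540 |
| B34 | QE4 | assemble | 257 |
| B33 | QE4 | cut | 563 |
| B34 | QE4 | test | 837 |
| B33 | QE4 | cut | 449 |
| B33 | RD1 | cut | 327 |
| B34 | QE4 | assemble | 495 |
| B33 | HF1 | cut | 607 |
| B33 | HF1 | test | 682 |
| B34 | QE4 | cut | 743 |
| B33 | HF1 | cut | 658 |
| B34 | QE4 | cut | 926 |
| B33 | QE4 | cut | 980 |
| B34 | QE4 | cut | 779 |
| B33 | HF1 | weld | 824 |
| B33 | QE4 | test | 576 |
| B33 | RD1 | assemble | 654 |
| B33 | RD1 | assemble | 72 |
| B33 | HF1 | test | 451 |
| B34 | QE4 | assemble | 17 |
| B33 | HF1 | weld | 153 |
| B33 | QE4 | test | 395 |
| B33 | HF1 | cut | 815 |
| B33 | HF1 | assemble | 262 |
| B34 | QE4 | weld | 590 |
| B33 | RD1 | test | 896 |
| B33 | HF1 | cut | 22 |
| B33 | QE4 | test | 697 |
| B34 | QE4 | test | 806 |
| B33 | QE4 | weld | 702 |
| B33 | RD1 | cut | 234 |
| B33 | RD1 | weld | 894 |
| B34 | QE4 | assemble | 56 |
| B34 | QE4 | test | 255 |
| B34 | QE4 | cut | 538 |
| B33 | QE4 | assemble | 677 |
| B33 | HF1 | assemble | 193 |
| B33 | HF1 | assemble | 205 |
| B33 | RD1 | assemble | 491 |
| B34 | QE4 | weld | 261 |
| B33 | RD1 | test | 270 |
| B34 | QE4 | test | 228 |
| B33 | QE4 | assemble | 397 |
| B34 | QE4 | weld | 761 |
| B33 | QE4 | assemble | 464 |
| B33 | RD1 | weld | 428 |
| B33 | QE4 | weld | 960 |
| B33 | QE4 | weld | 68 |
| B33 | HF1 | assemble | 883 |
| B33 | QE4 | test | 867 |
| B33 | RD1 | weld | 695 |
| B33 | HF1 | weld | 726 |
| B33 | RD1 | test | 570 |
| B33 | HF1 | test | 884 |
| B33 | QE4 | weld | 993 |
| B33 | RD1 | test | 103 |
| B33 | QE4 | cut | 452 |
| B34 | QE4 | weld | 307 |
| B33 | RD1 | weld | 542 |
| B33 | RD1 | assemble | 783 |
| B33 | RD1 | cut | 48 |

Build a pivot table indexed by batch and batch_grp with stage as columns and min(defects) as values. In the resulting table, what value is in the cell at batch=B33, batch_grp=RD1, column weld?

428

Rows with batch=B33, batch_grp=RD1 and stage=weld: defects values are 894, 428, 695, 542.
min(894, 428, 695, 542) = 428.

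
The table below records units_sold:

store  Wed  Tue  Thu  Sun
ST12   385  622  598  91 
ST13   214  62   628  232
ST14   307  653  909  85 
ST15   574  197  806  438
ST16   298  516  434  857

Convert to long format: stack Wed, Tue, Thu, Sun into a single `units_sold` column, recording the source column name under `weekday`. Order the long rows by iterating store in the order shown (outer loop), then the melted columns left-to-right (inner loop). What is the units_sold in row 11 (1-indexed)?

909

20 rows total (5 × 4). Row 11: index ⌊(11-1)/4⌋ = 2 into store → ST14; (11-1) mod 4 = 2 into the melted columns → Thu.
So row 11 is (ST14, Thu, 909); units_sold = 909.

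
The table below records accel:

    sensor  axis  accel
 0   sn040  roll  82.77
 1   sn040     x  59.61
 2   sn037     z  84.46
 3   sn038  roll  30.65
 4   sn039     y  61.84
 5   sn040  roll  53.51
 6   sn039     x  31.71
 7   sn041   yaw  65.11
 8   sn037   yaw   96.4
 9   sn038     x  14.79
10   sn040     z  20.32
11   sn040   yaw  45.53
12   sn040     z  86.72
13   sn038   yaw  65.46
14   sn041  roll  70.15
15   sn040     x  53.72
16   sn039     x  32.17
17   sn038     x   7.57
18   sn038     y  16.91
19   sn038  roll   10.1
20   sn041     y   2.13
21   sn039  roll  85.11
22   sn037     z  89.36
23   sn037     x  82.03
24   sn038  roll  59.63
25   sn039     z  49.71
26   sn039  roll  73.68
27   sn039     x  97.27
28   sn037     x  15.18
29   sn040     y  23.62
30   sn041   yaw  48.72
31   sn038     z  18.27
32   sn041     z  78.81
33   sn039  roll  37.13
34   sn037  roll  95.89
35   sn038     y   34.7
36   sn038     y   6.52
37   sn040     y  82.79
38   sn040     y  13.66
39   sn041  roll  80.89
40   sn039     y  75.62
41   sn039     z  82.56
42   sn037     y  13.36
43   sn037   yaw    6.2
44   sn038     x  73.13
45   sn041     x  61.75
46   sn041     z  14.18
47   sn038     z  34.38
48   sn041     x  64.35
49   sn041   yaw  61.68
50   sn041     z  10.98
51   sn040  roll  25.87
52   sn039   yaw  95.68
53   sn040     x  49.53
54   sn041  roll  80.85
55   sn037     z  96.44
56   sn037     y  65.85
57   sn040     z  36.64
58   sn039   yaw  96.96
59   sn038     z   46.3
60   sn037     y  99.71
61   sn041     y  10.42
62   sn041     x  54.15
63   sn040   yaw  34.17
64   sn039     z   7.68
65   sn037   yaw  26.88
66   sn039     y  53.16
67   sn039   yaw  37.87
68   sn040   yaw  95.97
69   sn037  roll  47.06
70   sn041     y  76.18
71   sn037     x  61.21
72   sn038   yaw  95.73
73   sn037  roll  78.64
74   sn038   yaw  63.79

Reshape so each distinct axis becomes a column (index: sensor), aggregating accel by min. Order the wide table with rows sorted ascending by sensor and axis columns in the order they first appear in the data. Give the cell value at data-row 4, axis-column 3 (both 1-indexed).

With rows sorted ascending by sensor, row 4 is sensor=sn040. axis columns in first-appearance order: roll, x, z, y, yaw; column 3 is z.
Long rows with sensor=sn040, axis=z: min(20.32, 86.72, 36.64) = 20.32.

20.32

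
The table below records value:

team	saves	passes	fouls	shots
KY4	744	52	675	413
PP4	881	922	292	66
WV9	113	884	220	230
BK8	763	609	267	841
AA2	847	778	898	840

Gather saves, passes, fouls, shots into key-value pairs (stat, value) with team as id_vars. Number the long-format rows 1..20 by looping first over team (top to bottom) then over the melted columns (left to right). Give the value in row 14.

609

20 rows total (5 × 4). Row 14: index ⌊(14-1)/4⌋ = 3 into team → BK8; (14-1) mod 4 = 1 into the melted columns → passes.
So row 14 is (BK8, passes, 609); value = 609.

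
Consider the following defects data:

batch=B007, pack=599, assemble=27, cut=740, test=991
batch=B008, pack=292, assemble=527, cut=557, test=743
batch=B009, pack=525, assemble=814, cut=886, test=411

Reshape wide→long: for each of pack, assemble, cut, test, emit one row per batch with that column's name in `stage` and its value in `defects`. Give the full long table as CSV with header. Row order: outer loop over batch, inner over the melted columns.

Each (batch, column) pair becomes one row: 3 × 4 = 12 rows.
For example, (B007, pack) → defects=599.

batch,stage,defects
B007,pack,599
B007,assemble,27
B007,cut,740
B007,test,991
B008,pack,292
B008,assemble,527
B008,cut,557
B008,test,743
B009,pack,525
B009,assemble,814
B009,cut,886
B009,test,411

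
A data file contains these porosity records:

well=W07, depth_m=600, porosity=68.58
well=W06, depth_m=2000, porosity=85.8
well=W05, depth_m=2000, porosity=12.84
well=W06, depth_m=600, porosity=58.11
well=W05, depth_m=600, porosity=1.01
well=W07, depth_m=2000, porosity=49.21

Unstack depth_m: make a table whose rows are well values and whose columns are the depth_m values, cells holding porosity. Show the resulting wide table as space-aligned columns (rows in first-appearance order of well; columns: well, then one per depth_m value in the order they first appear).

well  600    2000 
W07   68.58  49.21
W06   58.11  85.8 
W05   1.01   12.84

Columns: well plus the 2 distinct depth_m values (600, 2000).
For example, row W07 column 600 takes porosity=68.58 from the long row (W07, 600).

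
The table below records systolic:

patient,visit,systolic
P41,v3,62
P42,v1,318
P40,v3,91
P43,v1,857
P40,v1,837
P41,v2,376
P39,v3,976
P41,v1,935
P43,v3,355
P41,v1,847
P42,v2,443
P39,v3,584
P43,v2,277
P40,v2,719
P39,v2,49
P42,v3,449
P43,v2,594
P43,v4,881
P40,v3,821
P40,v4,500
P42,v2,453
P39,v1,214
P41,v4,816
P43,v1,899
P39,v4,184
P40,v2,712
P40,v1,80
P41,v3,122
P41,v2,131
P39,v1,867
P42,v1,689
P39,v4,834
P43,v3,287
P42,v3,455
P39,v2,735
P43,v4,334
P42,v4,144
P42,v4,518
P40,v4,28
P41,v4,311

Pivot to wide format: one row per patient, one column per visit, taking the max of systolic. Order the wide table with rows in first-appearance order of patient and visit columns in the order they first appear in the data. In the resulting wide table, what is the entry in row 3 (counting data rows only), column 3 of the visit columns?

719

With rows in first-appearance order of patient, row 3 is patient=P40. visit columns in first-appearance order: v3, v1, v2, v4; column 3 is v2.
Long rows with patient=P40, visit=v2: max(719, 712) = 719.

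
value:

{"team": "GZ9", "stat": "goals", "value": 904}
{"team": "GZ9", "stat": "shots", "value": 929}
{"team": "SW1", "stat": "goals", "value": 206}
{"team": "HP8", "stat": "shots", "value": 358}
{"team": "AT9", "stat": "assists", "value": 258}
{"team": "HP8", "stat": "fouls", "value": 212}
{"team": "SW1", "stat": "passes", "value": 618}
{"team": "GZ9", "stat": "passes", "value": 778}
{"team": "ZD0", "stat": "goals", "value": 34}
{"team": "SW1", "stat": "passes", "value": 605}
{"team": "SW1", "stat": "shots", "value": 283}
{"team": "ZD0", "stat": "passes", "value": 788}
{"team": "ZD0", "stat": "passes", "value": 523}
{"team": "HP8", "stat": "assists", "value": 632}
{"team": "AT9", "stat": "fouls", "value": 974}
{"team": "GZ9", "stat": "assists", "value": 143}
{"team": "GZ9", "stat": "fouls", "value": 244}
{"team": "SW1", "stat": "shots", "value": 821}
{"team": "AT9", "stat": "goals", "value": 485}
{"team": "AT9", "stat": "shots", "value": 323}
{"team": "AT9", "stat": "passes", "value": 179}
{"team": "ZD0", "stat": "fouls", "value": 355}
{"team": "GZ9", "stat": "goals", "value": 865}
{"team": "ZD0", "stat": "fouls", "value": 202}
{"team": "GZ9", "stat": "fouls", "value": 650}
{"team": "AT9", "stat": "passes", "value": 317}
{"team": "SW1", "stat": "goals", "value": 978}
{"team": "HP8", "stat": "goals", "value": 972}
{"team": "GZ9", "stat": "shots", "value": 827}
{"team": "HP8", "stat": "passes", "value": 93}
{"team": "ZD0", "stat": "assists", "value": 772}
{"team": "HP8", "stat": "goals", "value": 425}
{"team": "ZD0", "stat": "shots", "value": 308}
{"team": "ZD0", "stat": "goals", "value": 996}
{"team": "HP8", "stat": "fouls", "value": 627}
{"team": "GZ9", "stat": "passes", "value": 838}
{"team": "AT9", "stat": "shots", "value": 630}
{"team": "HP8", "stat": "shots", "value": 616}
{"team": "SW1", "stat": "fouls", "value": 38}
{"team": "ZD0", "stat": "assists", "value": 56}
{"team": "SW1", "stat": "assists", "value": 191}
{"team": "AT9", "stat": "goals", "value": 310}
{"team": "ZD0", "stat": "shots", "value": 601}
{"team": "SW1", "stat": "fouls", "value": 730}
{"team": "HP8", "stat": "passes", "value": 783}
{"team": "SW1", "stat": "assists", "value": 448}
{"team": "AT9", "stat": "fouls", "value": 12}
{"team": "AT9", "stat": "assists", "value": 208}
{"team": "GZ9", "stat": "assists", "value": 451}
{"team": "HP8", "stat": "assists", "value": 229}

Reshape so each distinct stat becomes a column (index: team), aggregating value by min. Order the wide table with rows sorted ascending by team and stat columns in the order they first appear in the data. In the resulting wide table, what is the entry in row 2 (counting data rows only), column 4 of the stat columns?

With rows sorted ascending by team, row 2 is team=GZ9. stat columns in first-appearance order: goals, shots, assists, fouls, passes; column 4 is fouls.
Long rows with team=GZ9, stat=fouls: min(244, 650) = 244.

244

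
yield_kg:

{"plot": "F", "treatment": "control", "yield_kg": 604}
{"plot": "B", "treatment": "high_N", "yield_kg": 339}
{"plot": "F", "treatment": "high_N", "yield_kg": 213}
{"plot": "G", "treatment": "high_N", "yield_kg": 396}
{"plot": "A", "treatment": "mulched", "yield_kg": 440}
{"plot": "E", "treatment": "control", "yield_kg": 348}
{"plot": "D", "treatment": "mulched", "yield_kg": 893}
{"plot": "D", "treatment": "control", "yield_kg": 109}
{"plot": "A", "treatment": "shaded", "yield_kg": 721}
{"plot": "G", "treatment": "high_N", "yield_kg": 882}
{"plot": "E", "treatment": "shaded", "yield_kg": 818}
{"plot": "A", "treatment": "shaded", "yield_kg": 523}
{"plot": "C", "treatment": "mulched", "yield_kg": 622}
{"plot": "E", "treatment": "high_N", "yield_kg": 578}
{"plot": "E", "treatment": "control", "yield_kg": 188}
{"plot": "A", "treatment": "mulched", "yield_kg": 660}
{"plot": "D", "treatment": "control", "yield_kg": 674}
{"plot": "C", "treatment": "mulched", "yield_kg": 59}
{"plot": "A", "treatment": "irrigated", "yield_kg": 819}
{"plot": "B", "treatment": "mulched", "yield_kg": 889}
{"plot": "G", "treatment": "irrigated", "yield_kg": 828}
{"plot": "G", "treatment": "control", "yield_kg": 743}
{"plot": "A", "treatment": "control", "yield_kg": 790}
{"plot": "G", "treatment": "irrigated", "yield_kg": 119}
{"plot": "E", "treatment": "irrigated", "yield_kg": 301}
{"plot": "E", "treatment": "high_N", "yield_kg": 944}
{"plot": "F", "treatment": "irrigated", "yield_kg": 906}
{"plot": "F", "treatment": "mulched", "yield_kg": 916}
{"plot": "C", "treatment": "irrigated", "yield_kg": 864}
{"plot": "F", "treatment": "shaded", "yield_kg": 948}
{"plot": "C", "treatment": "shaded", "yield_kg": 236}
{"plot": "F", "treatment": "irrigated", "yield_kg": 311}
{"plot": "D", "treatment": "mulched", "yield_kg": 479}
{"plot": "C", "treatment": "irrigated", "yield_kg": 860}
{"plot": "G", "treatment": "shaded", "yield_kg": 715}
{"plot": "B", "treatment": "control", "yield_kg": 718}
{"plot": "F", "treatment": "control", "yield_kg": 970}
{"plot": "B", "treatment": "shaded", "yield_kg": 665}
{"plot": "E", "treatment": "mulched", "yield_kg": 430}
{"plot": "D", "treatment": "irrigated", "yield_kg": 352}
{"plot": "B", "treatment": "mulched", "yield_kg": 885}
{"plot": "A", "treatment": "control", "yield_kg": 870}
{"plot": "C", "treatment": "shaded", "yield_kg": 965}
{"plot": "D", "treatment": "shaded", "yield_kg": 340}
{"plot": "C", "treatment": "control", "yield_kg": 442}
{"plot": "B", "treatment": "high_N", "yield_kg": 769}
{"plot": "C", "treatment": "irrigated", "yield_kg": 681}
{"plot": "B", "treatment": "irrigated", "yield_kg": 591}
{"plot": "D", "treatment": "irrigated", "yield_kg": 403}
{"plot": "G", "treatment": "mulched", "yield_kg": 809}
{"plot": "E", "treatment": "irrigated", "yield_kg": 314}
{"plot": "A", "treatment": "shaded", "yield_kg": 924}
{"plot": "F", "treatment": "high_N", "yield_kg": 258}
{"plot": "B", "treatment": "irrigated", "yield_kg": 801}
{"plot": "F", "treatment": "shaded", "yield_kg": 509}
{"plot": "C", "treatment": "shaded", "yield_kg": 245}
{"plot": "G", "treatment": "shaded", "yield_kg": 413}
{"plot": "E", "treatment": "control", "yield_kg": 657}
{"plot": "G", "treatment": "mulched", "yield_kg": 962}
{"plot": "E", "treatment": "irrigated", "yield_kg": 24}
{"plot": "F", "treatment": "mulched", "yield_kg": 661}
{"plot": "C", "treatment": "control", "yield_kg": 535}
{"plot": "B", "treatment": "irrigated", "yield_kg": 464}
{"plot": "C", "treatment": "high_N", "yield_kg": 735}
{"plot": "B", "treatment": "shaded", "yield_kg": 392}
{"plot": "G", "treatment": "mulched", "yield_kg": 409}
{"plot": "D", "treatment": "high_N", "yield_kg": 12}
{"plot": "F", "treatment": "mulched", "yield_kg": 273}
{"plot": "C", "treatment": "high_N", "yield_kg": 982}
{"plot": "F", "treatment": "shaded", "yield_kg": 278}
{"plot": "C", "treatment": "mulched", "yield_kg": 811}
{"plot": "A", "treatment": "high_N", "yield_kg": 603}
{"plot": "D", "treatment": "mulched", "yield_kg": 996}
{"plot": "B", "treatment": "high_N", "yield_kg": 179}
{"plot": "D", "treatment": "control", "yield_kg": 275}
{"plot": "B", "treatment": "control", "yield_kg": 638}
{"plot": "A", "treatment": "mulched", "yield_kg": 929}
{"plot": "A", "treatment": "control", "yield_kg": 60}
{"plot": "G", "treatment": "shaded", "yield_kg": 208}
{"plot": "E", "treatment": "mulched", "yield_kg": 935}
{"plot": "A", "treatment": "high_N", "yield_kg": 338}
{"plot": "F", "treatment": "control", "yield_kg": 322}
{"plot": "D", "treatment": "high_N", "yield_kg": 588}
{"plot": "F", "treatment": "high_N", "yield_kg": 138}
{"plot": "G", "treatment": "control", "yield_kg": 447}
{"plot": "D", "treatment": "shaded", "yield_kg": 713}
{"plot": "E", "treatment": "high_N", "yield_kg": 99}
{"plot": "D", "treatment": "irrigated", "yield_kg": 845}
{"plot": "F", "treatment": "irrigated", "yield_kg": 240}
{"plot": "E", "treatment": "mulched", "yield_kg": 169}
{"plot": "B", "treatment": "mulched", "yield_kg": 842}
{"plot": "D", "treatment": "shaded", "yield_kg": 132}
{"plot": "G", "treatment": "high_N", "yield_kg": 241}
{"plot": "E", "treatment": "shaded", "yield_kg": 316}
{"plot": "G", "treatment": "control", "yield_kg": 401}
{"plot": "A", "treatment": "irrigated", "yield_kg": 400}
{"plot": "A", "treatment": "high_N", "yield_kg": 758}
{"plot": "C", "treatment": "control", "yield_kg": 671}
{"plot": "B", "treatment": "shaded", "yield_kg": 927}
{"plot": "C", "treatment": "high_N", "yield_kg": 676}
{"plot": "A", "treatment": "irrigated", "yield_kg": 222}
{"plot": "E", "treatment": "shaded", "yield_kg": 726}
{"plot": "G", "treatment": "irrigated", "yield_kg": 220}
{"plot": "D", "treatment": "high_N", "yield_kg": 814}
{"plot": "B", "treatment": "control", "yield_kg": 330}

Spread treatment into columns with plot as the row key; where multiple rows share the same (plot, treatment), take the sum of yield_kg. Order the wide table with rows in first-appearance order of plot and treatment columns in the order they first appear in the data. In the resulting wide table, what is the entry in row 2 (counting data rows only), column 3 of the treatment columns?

2616

With rows in first-appearance order of plot, row 2 is plot=B. treatment columns in first-appearance order: control, high_N, mulched, shaded, irrigated; column 3 is mulched.
Long rows with plot=B, treatment=mulched: 889 + 885 + 842 = 2616.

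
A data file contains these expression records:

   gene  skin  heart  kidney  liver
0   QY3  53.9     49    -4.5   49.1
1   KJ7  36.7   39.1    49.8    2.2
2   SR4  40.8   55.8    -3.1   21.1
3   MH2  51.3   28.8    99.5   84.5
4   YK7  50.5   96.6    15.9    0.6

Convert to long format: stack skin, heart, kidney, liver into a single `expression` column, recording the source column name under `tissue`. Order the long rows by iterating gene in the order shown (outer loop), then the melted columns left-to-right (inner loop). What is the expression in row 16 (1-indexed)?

20 rows total (5 × 4). Row 16: index ⌊(16-1)/4⌋ = 3 into gene → MH2; (16-1) mod 4 = 3 into the melted columns → liver.
So row 16 is (MH2, liver, 84.5); expression = 84.5.

84.5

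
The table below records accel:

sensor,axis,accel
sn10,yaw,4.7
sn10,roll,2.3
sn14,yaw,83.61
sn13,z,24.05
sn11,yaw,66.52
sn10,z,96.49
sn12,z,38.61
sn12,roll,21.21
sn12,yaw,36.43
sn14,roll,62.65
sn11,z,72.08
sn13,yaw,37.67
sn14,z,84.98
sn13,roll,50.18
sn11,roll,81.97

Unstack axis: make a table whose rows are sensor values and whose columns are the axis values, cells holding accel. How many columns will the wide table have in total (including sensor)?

1 column for sensor plus 3 distinct axis values → 4 columns.

4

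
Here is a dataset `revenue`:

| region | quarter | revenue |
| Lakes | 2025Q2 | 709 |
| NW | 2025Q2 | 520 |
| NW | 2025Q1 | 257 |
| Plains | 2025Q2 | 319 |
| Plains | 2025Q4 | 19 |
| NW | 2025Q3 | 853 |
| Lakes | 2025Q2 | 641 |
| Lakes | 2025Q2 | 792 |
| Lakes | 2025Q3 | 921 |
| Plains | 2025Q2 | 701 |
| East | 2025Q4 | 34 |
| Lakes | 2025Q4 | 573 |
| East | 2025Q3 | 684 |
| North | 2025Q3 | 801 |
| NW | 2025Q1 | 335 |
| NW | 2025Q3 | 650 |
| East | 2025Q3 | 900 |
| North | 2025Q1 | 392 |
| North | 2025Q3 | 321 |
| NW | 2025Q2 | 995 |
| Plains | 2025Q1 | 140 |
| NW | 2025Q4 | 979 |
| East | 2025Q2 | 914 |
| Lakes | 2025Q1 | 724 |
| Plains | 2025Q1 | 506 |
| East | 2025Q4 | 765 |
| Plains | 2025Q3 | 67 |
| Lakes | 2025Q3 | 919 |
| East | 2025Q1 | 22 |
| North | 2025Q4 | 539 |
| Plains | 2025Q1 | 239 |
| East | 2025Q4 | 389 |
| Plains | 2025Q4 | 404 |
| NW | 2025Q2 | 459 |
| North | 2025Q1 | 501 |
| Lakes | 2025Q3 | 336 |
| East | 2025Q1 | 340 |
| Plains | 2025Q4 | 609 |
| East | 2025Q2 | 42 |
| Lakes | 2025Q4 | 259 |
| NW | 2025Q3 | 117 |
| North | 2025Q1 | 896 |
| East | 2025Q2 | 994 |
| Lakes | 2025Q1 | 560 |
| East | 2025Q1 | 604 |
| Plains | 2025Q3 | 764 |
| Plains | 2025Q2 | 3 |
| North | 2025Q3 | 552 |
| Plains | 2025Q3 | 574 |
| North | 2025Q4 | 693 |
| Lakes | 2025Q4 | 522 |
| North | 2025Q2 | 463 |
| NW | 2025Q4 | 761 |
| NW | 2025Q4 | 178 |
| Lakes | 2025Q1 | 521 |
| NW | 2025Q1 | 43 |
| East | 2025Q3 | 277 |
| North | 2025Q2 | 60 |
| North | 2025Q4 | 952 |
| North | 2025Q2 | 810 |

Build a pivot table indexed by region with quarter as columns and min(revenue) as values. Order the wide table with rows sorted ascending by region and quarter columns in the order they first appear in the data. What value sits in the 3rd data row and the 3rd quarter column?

With rows sorted ascending by region, row 3 is region=NW. quarter columns in first-appearance order: 2025Q2, 2025Q1, 2025Q4, 2025Q3; column 3 is 2025Q4.
Long rows with region=NW, quarter=2025Q4: min(979, 761, 178) = 178.

178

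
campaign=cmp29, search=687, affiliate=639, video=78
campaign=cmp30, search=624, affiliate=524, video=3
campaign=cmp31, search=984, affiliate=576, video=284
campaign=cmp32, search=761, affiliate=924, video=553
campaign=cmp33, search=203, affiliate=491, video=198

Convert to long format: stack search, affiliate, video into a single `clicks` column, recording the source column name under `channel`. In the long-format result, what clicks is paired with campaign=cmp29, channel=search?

687

Unpivoting turns each (campaign, wide-column) pair into one long row.
The wide cell at row cmp29, column search holds 687, so the long row (cmp29, search) has clicks=687.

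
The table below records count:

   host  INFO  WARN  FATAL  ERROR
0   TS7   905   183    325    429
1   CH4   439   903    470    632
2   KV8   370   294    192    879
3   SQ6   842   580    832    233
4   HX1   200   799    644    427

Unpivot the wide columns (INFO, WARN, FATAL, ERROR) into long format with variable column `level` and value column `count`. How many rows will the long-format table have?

5 host values × 4 melted columns = 20 rows.

20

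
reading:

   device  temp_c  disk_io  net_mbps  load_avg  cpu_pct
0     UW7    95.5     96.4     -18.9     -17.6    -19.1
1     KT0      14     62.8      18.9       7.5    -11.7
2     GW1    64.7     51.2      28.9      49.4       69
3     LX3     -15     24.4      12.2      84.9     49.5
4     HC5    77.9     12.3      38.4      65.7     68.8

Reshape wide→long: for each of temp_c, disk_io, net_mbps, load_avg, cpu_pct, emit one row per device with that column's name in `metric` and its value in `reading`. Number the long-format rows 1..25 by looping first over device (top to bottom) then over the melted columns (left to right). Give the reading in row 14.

49.4

25 rows total (5 × 5). Row 14: index ⌊(14-1)/5⌋ = 2 into device → GW1; (14-1) mod 5 = 3 into the melted columns → load_avg.
So row 14 is (GW1, load_avg, 49.4); reading = 49.4.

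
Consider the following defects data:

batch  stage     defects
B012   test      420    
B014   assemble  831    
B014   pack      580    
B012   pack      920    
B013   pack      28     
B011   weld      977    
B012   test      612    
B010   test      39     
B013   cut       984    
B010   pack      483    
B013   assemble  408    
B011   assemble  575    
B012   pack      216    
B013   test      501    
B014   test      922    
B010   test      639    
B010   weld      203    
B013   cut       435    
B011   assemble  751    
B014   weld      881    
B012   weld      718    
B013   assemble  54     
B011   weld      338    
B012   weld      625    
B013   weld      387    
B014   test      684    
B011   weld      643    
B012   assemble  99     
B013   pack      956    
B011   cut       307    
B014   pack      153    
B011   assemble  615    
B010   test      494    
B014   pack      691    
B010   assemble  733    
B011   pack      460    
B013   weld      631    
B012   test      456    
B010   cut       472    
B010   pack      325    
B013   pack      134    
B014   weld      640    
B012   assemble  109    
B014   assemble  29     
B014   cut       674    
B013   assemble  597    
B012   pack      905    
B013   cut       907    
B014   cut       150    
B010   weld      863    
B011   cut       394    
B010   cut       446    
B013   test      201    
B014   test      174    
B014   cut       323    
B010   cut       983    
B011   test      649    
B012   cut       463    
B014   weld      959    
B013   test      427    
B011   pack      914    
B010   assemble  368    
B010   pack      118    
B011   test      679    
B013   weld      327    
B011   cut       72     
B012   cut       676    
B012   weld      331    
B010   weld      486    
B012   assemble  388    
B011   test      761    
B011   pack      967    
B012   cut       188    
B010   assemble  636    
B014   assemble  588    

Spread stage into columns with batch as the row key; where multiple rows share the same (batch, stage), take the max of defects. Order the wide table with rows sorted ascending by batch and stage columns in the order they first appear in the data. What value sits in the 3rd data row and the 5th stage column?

With rows sorted ascending by batch, row 3 is batch=B012. stage columns in first-appearance order: test, assemble, pack, weld, cut; column 5 is cut.
Long rows with batch=B012, stage=cut: max(463, 676, 188) = 676.

676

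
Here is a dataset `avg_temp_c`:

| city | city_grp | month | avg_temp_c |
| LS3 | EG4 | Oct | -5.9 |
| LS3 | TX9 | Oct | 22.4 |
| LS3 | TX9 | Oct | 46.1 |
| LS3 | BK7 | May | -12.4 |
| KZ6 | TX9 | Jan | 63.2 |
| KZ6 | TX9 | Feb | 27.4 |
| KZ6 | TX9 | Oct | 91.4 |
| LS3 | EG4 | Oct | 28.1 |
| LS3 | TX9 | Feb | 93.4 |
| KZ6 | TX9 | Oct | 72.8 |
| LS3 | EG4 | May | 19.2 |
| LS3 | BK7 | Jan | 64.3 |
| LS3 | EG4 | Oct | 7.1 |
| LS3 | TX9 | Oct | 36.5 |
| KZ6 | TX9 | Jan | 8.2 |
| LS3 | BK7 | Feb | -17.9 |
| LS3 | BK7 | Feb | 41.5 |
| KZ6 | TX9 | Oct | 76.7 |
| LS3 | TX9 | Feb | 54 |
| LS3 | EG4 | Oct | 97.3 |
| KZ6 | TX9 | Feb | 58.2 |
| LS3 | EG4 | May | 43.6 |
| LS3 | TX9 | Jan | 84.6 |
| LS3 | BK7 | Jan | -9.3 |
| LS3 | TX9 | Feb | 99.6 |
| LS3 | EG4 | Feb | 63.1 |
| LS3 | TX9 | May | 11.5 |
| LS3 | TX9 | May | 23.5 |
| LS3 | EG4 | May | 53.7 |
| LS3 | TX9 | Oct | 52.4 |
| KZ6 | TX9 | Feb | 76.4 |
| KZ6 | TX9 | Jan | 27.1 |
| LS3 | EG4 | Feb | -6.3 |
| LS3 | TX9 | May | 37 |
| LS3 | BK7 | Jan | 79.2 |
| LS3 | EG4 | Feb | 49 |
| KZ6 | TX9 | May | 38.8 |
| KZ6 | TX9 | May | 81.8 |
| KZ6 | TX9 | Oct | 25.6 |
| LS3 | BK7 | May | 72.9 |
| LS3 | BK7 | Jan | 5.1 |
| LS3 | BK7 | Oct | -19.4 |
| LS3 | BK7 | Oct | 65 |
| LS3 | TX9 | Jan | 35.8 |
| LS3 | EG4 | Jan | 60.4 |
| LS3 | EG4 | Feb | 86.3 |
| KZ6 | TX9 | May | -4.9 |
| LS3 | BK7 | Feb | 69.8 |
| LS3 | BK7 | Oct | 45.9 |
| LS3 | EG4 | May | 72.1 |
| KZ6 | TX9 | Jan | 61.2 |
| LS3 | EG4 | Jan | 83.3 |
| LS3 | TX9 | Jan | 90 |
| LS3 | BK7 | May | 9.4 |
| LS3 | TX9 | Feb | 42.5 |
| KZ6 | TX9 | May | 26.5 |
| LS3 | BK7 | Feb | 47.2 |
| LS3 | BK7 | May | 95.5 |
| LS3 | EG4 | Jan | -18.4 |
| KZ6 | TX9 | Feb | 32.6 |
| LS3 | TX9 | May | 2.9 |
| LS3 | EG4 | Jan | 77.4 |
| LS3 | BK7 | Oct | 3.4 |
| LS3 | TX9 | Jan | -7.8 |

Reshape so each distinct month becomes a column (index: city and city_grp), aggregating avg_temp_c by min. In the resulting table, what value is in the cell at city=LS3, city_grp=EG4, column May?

Rows with city=LS3, city_grp=EG4 and month=May: avg_temp_c values are 19.2, 43.6, 53.7, 72.1.
min(19.2, 43.6, 53.7, 72.1) = 19.2.

19.2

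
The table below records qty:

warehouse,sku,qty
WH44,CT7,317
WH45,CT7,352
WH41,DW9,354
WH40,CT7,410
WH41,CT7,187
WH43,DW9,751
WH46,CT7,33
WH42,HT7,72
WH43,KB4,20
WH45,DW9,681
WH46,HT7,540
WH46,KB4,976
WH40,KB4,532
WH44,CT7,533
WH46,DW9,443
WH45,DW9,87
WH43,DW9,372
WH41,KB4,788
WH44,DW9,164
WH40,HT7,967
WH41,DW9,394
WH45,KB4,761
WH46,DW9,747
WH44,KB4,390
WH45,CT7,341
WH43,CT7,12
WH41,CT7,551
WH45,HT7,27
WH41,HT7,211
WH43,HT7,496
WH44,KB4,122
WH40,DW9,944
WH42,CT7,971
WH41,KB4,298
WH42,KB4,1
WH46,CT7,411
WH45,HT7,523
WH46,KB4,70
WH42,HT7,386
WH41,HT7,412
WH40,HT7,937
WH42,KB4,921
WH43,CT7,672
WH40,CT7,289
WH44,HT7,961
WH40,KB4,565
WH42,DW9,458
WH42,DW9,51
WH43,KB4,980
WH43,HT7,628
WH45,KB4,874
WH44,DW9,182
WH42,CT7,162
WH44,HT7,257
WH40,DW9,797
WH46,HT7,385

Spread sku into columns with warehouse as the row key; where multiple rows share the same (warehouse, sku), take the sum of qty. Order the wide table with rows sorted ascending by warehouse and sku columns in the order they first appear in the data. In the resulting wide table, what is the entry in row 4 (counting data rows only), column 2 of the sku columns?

1123

With rows sorted ascending by warehouse, row 4 is warehouse=WH43. sku columns in first-appearance order: CT7, DW9, HT7, KB4; column 2 is DW9.
Long rows with warehouse=WH43, sku=DW9: 751 + 372 = 1123.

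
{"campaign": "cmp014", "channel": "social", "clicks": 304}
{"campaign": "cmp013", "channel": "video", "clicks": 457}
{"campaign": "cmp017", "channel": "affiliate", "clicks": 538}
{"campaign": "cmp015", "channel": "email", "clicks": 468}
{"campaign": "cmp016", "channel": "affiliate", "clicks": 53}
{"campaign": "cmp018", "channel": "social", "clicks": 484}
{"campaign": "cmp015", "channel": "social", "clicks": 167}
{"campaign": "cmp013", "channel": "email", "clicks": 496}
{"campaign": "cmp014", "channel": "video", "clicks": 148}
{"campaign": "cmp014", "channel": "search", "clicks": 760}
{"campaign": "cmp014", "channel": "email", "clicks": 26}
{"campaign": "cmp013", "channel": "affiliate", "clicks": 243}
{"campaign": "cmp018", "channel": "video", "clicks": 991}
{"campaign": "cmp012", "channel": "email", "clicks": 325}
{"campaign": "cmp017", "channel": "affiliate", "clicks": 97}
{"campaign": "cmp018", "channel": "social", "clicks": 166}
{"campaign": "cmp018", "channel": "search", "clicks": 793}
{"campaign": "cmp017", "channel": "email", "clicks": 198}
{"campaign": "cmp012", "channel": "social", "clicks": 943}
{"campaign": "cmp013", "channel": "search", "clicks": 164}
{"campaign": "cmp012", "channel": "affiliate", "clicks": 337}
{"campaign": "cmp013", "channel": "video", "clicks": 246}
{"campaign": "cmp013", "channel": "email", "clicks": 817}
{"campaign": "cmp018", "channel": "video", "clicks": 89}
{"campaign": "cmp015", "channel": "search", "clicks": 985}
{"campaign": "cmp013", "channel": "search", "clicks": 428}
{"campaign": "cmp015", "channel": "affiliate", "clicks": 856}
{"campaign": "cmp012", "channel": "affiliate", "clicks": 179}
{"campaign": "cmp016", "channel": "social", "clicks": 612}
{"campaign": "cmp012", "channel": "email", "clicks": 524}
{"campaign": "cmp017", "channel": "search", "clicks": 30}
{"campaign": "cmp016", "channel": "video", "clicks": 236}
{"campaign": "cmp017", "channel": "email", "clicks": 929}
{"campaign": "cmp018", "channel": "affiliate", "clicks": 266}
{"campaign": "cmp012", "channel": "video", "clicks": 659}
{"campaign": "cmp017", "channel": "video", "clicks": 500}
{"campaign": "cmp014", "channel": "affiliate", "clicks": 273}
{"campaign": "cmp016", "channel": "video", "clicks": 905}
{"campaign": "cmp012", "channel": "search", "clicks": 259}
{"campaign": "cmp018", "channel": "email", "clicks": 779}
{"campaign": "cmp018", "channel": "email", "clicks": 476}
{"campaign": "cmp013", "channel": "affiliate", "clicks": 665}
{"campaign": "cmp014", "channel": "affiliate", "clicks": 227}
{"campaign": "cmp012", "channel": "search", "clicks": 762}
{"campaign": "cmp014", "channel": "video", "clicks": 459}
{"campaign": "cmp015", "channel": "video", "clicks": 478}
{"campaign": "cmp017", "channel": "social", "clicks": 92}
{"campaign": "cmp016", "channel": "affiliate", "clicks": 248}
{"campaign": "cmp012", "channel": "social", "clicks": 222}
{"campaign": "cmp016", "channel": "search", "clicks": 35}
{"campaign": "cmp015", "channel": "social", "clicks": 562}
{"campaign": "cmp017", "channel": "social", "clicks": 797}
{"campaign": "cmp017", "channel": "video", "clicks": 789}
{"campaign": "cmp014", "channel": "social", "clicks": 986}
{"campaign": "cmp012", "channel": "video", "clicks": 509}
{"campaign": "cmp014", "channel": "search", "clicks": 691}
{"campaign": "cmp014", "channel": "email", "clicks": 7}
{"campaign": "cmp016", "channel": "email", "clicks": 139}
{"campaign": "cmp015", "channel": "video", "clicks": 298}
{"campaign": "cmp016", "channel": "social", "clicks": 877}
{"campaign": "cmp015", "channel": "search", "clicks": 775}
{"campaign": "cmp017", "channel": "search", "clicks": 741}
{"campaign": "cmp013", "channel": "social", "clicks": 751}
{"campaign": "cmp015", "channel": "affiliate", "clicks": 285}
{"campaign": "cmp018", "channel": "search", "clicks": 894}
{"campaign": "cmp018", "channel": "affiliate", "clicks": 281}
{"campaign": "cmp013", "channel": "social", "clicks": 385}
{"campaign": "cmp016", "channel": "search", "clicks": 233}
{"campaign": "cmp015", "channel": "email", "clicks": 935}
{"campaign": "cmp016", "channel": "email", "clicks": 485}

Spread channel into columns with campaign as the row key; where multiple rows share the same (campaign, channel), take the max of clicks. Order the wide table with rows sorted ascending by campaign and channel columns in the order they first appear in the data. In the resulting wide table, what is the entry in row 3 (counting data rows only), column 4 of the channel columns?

26

With rows sorted ascending by campaign, row 3 is campaign=cmp014. channel columns in first-appearance order: social, video, affiliate, email, search; column 4 is email.
Long rows with campaign=cmp014, channel=email: max(26, 7) = 26.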